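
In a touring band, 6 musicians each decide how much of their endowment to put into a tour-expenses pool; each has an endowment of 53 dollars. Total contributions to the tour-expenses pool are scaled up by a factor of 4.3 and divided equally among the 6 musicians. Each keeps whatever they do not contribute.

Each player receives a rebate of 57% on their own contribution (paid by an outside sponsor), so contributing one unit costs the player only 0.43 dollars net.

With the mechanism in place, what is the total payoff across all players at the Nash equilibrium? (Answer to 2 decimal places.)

1548.66 dollars

Under the mechanism each unit contributed yields (4.3/6) / 0.43 = 1.6667 back to its contributor per unit of net cost, which exceeds 1, making full contribution the dominant choice for everyone.
So the Nash equilibrium is full contribution by all 6; the group earns 6 × (53 × 0.57 + 4.3 × 53) = 1548.66.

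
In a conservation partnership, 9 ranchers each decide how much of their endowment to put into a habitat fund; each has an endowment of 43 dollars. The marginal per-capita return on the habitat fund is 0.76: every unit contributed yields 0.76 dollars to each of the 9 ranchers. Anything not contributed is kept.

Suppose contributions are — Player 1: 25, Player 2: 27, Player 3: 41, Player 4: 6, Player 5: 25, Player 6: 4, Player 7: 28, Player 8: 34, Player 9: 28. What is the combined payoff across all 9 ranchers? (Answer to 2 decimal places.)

1660.12 dollars

Total contributed: 25 + 27 + 41 + 6 + 25 + 4 + 28 + 34 + 28 = 218; total kept: 9 × 43 − 218 = 169.
The habitat fund pays out 0.76 × 9 × 218 = 1491.12 in aggregate.
Group total = 169 + 1491.12 = 1660.12.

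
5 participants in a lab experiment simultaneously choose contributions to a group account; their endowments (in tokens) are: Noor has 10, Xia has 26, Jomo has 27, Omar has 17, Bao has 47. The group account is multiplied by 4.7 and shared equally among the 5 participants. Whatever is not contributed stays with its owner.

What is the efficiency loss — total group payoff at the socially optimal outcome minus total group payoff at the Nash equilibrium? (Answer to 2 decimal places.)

The private return per contributed unit is 4.7/5 = 0.9400 < 1 for every player regardless of endowment, so the Nash equilibrium is zero contribution and the group total is Σ E_j = 10 + 26 + 27 + 17 + 47 = 127.
Each contributed unit returns 4.700 to the group, so the social optimum is full contribution by everyone: group total = 4.700 × 127 = 596.90.
Efficiency loss = (4.700 − 1) × 127 = 469.90.

469.90 tokens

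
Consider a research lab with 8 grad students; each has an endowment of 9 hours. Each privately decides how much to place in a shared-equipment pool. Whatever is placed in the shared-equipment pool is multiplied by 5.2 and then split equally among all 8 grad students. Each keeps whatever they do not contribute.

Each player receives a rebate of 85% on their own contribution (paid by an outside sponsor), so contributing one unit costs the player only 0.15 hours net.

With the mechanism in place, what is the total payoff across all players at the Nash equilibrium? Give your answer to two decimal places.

435.60 hours

Under the mechanism each unit contributed yields (5.2/8) / 0.15 = 4.3333 back to its contributor per unit of net cost, which exceeds 1, making full contribution the dominant choice for everyone.
So the Nash equilibrium is full contribution by all 8; the group earns 8 × (9 × 0.85 + 5.2 × 9) = 435.60.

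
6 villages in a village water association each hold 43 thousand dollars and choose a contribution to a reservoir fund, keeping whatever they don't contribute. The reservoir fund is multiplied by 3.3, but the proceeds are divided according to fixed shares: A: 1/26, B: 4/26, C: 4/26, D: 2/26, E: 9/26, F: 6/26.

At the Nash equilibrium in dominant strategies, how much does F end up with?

75.75 thousand dollars

For player j, contributing a unit is worthwhile iff 3.3 × (j's share) ≥ 1, i.e. iff j's share is at least 0.3030.
Only E (9/26) clears that bar, contributing 43; the remaining 5 contribute 0. Total contributed: 43.
F keeps 43 and receives 3.3 × 43 × 6/26 = 32.75 from the reservoir fund, for a payoff of 75.75.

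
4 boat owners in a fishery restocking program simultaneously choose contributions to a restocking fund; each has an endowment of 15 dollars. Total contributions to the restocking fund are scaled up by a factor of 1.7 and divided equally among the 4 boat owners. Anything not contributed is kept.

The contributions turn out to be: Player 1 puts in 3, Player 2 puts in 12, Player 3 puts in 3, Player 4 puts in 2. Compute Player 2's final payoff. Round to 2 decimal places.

11.50 dollars

Total contributed: 3 + 12 + 3 + 2 = 20.
Each receives 1.7 × 20 / 4 = 8.50 from the restocking fund.
Player 2 keeps 15 − 12 = 3, so Player 2's payoff is 3 + 8.50 = 11.50.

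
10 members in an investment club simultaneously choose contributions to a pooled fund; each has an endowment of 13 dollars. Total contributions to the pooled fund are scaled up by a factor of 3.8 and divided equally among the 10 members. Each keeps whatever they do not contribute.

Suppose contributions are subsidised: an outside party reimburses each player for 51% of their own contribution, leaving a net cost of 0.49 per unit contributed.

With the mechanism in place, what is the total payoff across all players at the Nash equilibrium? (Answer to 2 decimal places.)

130.00 dollars

The effective private return is (3.8/10) / 0.49 = 0.7755, which is still under 1, so the mechanism doesn't change anyone's dominant strategy: zero contribution.
Everyone keeps their endowment and the group total is 10 × 13 = 130.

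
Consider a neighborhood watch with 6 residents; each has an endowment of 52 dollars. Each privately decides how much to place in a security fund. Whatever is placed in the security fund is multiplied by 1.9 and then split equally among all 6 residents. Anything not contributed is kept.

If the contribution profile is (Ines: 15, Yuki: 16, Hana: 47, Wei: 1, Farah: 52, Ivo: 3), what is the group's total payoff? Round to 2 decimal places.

432.60 dollars

Total contributed: 15 + 16 + 47 + 1 + 52 + 3 = 134; total kept: 6 × 52 − 134 = 178.
The security fund pays out 1.9 × 134 = 254.60 in aggregate.
Group total = 178 + 254.60 = 432.60.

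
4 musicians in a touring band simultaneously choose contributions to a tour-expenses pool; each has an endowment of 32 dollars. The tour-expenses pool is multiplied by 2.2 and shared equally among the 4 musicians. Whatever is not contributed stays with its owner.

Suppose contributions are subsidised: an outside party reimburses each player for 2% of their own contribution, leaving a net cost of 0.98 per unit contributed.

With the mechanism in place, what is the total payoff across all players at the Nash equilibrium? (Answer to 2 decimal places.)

128.00 dollars

The effective private return is (2.2/4) / 0.98 = 0.5612, which is still under 1, so the mechanism doesn't change anyone's dominant strategy: zero contribution.
Everyone keeps their endowment and the group total is 4 × 32 = 128.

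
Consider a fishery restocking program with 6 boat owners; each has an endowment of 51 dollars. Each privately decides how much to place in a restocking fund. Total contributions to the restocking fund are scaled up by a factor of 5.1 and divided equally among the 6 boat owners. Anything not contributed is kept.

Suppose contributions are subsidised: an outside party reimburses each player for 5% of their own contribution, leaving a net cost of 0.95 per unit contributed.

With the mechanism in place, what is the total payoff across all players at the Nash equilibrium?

306.00 dollars

The effective private return is (5.1/6) / 0.95 = 0.8947, which is still under 1, so the mechanism doesn't change anyone's dominant strategy: zero contribution.
Everyone keeps their endowment and the group total is 6 × 51 = 306.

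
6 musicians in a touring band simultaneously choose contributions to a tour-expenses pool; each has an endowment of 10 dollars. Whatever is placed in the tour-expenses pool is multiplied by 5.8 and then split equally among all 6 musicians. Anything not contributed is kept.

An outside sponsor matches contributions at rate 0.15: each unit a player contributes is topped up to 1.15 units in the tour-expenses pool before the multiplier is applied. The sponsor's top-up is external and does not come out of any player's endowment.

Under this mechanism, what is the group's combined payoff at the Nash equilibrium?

400.20 dollars

The effective private return per unit is now 5.8 × 1.15 / 6 = 1.1117 > 1, so every player's dominant strategy flips to full contribution.
At the Nash equilibrium everyone contributes 10. Group total payoff = 5.8 × 1.15 × 60 = 400.20.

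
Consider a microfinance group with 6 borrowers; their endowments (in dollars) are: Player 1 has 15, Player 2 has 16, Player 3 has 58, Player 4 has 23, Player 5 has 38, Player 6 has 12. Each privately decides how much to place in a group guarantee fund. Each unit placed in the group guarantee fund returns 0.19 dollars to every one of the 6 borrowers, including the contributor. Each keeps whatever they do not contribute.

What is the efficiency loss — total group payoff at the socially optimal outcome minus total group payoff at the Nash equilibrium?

The private return per contributed unit is 0.19 < 1 for everyone, so the Nash equilibrium is zero contribution and the group total is Σ E_j = 15 + 16 + 58 + 23 + 38 + 12 = 162.
Each contributed unit returns 1.140 to the group, so the social optimum is full contribution by everyone: group total = 1.140 × 162 = 184.68.
Efficiency loss = (1.140 − 1) × 162 = 22.68.

22.68 dollars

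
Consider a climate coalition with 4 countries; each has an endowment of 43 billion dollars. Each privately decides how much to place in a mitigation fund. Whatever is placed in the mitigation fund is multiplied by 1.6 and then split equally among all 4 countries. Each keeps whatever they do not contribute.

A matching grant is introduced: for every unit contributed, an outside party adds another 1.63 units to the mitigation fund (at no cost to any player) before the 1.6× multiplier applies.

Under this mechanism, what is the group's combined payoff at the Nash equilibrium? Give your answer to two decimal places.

723.78 billion dollars

Under the mechanism each unit contributed yields 1.6 × 2.63 / 4 = 1.0520 back to its contributor per unit of net cost, which exceeds 1, making full contribution the dominant choice for everyone.
At the Nash equilibrium everyone contributes 43. Group total payoff = 1.6 × 2.63 × 172 = 723.78.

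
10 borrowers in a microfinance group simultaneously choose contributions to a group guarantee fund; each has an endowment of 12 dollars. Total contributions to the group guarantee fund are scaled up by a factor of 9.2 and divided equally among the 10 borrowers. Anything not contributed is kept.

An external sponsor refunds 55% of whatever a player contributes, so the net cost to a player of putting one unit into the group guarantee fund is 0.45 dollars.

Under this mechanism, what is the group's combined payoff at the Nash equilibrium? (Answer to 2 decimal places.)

With the mechanism, a contributed unit returns (9.2/10) / 0.45 = 2.0444 per unit of net cost to the contributor — now above 1 — so contributing fully is weakly dominant for every player.
At the Nash equilibrium everyone contributes 12. Group total payoff = 10 × (12 × 0.55 + 9.2 × 12) = 1170.00.

1170.00 dollars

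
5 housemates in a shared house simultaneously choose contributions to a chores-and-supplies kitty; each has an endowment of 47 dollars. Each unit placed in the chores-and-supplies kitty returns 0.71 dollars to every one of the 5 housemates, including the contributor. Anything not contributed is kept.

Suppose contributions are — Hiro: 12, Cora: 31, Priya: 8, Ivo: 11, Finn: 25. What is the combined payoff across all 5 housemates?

Total contributed: 12 + 31 + 8 + 11 + 25 = 87; total kept: 5 × 47 − 87 = 148.
The chores-and-supplies kitty pays out 0.71 × 5 × 87 = 308.85 in aggregate.
Group total = 148 + 308.85 = 456.85.

456.85 dollars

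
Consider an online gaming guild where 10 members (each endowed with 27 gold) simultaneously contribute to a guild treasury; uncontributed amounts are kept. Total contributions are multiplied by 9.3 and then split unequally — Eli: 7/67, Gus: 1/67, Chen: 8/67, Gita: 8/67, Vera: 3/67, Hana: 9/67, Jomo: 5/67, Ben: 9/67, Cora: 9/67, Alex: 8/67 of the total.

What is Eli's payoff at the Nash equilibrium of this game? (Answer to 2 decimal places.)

184.41 gold

For player j, contributing a unit is worthwhile iff 9.3 × (j's share) ≥ 1, i.e. iff j's share is at least 0.1075.
Chen, Gita, Hana, Ben, Cora and Alex clear that bar, contributing 27 each; the remaining 4 contribute 0. Total contributed: 162.
Eli keeps 27 and receives 9.3 × 162 × 7/67 = 157.41 from the guild treasury, for a payoff of 184.41.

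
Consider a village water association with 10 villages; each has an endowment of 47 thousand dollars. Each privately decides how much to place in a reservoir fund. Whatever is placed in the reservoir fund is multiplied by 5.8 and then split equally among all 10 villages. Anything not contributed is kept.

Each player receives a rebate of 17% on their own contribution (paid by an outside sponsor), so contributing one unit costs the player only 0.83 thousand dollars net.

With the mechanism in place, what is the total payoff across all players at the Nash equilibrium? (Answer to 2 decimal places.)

With the mechanism, a contributed unit returns (5.8/10) / 0.83 = 0.6988 per unit of net cost — still below 1 — so contributing 0 remains dominant for every player.
Everyone keeps their endowment and the group total is 10 × 47 = 470.

470.00 thousand dollars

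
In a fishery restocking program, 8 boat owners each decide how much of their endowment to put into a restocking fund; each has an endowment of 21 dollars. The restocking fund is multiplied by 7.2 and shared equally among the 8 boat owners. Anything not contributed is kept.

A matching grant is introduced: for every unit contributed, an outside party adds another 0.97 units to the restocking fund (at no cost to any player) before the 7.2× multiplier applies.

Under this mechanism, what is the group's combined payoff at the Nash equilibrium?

2382.91 dollars

The effective private return per unit is now 7.2 × 1.97 / 8 = 1.7730 > 1, so every player's dominant strategy flips to full contribution.
So the Nash equilibrium is full contribution by all 8; the group earns 7.2 × 1.97 × 168 = 2382.91.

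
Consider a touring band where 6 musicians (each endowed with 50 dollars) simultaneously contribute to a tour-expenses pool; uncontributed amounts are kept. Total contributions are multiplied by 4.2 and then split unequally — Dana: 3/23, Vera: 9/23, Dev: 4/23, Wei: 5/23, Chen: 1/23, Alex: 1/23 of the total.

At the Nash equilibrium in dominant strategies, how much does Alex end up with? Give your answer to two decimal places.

59.13 dollars

Each unit j contributes comes back to j as 4.2 × (j's share), so j prefers to contribute only if that share exceeds 1/4.2 = 0.2381; otherwise keeping the unit dominates.
The only share above 0.2381 is Vera's 9/23, contributing 50; the remaining 5 contribute 0. Total contributed: 50.
Alex keeps 50 and receives 4.2 × 50 × 1/23 = 9.13 from the tour-expenses pool, for a payoff of 59.13.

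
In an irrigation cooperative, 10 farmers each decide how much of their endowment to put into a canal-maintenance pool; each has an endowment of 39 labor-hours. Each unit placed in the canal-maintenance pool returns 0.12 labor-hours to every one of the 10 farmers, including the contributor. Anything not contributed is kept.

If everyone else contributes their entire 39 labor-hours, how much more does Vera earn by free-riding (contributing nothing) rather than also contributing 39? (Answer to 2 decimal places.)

34.32 labor-hours

Switching from a contribution of 39 to 0 lets Vera keep an extra 39 labor-hours, but lowers the canal-maintenance pool by 39, which costs Vera their own share of that drop: 0.12 × 39 = 4.68.
Net gain = 39 − 4.68 = 34.32. The private return per contributed unit (0.12) is below 1, so free-riding is indeed the best response regardless of what the others do.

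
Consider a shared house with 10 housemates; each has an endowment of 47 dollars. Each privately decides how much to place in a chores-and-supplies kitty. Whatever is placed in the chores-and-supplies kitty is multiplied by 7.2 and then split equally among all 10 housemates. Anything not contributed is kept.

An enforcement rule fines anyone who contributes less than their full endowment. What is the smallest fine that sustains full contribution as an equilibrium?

13.16 dollars

Given the others contribute fully, the best deviation is to contribute 0 (any partial contribution still incurs the fine and gives up units whose private return 0.7200 is below 1).
Deviating from 47 to 0 saves 47 dollars but forfeits the deviator's share of the drop in the chores-and-supplies kitty: 7.2/10 × 47 = 33.84.
So the deviation gain is 47 − 33.84 = 13.16, and the fine must be at least 13.16 dollars to wipe it out.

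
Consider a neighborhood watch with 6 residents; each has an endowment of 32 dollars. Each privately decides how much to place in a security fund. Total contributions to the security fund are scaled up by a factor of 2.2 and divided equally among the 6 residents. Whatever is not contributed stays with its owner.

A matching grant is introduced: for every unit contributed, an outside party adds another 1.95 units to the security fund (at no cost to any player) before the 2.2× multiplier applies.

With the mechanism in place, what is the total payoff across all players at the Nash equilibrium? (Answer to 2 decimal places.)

1246.08 dollars

The effective private return per unit is now 2.2 × 2.95 / 6 = 1.0817 > 1, so every player's dominant strategy flips to full contribution.
At the Nash equilibrium everyone contributes 32. Group total payoff = 2.2 × 2.95 × 192 = 1246.08.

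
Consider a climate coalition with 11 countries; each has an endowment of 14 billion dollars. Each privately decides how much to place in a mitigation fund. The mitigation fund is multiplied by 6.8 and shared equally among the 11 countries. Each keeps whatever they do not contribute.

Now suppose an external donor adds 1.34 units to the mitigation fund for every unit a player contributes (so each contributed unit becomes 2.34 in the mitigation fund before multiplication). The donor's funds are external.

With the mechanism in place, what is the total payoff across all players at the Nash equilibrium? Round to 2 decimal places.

2450.45 billion dollars

With the mechanism, a contributed unit returns 6.8 × 2.34 / 11 = 1.4465 per unit of net cost to the contributor — now above 1 — so contributing fully is weakly dominant for every player.
At the Nash equilibrium everyone contributes 14. Group total payoff = 6.8 × 2.34 × 154 = 2450.45.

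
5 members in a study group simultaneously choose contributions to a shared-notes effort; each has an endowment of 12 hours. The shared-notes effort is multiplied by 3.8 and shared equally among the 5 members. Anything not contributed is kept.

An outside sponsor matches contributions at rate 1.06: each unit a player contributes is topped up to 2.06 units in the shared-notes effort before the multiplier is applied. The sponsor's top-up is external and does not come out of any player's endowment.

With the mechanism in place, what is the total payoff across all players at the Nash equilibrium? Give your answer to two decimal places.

469.68 hours

The effective private return per unit is now 3.8 × 2.06 / 5 = 1.5656 > 1, so every player's dominant strategy flips to full contribution.
So the Nash equilibrium is full contribution by all 5; the group earns 3.8 × 2.06 × 60 = 469.68.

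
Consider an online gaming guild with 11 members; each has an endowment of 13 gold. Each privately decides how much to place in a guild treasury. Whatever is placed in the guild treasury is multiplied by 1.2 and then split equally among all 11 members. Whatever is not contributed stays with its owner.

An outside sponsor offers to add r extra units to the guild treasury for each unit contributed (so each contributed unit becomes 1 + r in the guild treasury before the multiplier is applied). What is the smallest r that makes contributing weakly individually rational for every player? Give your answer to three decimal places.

With matching at rate r, one contributed unit becomes (1 + r) in the guild treasury and returns 1.2 × (1 + r) / 11 to the contributor.
Setting this equal to 1: 1 + r = 11/1.2 = 9.1667.
So the minimum matching rate is r = 9.1667 − 1 = 8.167.

8.167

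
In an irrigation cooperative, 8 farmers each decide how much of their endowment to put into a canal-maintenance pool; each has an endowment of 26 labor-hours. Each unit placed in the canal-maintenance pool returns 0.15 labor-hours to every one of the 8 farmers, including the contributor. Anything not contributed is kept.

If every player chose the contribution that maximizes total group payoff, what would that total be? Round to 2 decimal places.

Each contributed unit returns 1.200 to the group as a whole (0.15 to each of 8 players), which exceeds 1, so the social optimum is full contribution: group total = 1.200 × 208 = 249.60.

249.60 labor-hours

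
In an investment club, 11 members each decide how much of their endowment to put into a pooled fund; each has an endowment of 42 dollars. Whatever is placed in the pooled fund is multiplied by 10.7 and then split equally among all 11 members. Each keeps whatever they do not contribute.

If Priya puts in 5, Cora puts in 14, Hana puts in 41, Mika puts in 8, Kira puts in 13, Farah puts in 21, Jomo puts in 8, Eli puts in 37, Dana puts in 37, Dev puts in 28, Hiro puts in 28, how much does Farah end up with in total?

254.45 dollars

Total contributed: 5 + 14 + 41 + 8 + 13 + 21 + 8 + 37 + 37 + 28 + 28 = 240.
Each receives 10.7 × 240 / 11 = 233.45 from the pooled fund.
Farah keeps 42 − 21 = 21, so Farah's payoff is 21 + 233.45 = 254.45.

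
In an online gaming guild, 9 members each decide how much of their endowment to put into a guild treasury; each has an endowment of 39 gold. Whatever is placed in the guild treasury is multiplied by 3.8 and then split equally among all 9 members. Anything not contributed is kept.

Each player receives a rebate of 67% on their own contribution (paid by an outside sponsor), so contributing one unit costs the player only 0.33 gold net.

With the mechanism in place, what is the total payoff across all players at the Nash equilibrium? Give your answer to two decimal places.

The effective private return per unit is now (3.8/9) / 0.33 = 1.2795 > 1, so every player's dominant strategy flips to full contribution.
So the Nash equilibrium is full contribution by all 9; the group earns 9 × (39 × 0.67 + 3.8 × 39) = 1568.97.

1568.97 gold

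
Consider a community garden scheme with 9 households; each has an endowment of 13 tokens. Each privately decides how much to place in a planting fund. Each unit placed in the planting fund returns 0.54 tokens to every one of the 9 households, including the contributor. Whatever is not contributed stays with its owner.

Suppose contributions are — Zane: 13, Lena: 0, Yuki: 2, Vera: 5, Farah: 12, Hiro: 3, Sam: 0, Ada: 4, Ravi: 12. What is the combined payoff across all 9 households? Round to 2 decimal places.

Total contributed: 13 + 0 + 2 + 5 + 12 + 3 + 0 + 4 + 12 = 51; total kept: 9 × 13 − 51 = 66.
The planting fund pays out 0.54 × 9 × 51 = 247.86 in aggregate.
Group total = 66 + 247.86 = 313.86.

313.86 tokens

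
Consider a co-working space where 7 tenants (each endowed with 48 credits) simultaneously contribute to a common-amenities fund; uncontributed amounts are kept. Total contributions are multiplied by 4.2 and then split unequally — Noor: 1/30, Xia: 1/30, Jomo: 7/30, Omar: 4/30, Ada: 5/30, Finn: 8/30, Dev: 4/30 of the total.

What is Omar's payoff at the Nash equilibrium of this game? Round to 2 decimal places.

Each unit j contributes comes back to j as 4.2 × (j's share), so j prefers to contribute only if that share exceeds 1/4.2 = 0.2381; otherwise keeping the unit dominates.
Only Finn (8/30) clears that bar, contributing 48; the remaining 6 contribute 0. Total contributed: 48.
Omar keeps 48 and receives 4.2 × 48 × 4/30 = 26.88 from the common-amenities fund, for a payoff of 74.88.

74.88 credits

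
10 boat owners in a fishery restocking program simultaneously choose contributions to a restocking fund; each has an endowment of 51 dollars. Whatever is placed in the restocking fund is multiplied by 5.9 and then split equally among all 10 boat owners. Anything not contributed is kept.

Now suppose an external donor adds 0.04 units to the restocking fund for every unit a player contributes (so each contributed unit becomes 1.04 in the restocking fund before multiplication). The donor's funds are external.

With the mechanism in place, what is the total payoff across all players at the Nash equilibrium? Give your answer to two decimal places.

510.00 dollars

With the mechanism, a contributed unit returns 5.9 × 1.04 / 10 = 0.6136 per unit of net cost — still below 1 — so contributing 0 remains dominant for every player.
At the Nash equilibrium no one contributes; group total payoff = 10 × 51 = 510.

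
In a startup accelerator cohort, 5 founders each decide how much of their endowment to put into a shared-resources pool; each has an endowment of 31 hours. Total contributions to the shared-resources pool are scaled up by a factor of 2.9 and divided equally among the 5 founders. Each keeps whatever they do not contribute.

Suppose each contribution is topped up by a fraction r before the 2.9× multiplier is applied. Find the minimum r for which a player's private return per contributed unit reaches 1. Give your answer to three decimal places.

With matching at rate r, one contributed unit becomes (1 + r) in the shared-resources pool and returns 2.9 × (1 + r) / 5 to the contributor.
Setting this equal to 1: 1 + r = 5/2.9 = 1.7241.
So the minimum matching rate is r = 1.7241 − 1 = 0.724.

0.724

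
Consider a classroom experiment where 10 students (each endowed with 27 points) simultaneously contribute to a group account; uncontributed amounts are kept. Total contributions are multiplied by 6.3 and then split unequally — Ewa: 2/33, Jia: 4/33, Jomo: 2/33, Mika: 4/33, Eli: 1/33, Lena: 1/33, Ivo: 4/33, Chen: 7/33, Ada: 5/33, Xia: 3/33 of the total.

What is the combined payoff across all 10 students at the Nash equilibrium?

Player j's private return per contributed unit is 6.3 × (j's share). Contributing is weakly dominant for j when that share is at least 1/6.3 = 0.1587, and contributing 0 is dominant otherwise.
Chen alone (share 7/33) is above the threshold, contributing 27; the remaining 9 contribute 0. Total contributed: 27.
The group account pays out 6.3 × 27 = 170.10 in total (split across the unequal shares, but the aggregate is all that matters for the group sum).
The 9 free-riders keep 27 each, adding 243. Group total = 243 + 170.10 = 413.10.

413.10 points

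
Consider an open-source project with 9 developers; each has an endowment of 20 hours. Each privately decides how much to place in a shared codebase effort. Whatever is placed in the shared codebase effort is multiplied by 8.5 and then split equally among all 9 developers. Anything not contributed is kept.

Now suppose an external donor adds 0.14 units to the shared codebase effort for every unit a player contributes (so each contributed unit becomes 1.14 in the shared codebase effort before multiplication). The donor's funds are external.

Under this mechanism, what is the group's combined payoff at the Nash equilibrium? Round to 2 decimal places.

With the mechanism, a contributed unit returns 8.5 × 1.14 / 9 = 1.0767 per unit of net cost to the contributor — now above 1 — so contributing fully is weakly dominant for every player.
At the Nash equilibrium everyone contributes 20. Group total payoff = 8.5 × 1.14 × 180 = 1744.20.

1744.20 hours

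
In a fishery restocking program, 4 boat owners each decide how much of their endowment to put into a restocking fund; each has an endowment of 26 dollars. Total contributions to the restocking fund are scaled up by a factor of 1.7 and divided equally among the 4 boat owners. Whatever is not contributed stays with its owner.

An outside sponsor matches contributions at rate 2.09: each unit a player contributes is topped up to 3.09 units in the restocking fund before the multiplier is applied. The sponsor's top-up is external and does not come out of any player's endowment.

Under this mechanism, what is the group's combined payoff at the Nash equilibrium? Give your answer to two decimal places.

The effective private return per unit is now 1.7 × 3.09 / 4 = 1.3133 > 1, so every player's dominant strategy flips to full contribution.
At the Nash equilibrium everyone contributes 26. Group total payoff = 1.7 × 3.09 × 104 = 546.31.

546.31 dollars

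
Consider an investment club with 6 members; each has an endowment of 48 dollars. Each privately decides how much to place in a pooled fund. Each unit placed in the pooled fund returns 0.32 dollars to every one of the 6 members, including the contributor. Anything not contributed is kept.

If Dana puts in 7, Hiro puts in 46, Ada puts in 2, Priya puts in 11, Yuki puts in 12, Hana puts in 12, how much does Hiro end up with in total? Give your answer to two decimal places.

Total contributed: 7 + 46 + 2 + 11 + 12 + 12 = 90.
Each receives 0.32 × 90 = 28.80 from the pooled fund.
Hiro keeps 48 − 46 = 2, so Hiro's payoff is 2 + 28.80 = 30.80.

30.80 dollars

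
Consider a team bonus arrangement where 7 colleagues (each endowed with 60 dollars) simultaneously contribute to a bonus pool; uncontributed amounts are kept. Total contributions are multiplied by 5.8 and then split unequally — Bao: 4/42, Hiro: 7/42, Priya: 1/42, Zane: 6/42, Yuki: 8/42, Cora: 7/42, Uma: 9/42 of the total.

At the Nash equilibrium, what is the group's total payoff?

Each unit j contributes comes back to j as 5.8 × (j's share), so j prefers to contribute only if that share exceeds 1/5.8 = 0.1724; otherwise keeping the unit dominates.
The shares above 0.1724 belong to Yuki and Uma, contributing 60 each; the remaining 5 contribute 0. Total contributed: 120.
The bonus pool pays out 5.8 × 120 = 696.00 in total (split across the unequal shares, but the aggregate is all that matters for the group sum).
The 5 free-riders keep 60 each, adding 300. Group total = 300 + 696.00 = 996.00.

996.00 dollars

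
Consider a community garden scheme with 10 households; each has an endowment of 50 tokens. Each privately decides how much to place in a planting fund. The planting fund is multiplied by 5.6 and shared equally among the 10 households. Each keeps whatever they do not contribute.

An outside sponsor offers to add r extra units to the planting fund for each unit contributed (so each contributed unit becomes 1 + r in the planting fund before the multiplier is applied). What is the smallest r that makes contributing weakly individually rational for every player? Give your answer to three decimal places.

0.786

With matching at rate r, one contributed unit becomes (1 + r) in the planting fund and returns 5.6 × (1 + r) / 10 to the contributor.
Setting this equal to 1: 1 + r = 10/5.6 = 1.7857.
So the minimum matching rate is r = 1.7857 − 1 = 0.786.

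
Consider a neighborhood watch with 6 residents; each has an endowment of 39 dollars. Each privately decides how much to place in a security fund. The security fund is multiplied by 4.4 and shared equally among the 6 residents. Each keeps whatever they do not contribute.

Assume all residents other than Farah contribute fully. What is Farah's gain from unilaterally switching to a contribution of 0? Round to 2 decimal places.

Switching from a contribution of 39 to 0 lets Farah keep an extra 39 dollars, but lowers the security fund by 39, which costs Farah their own share of that drop: 4.4/6 × 39 = 28.60.
Net gain = 39 − 28.60 = 10.40. The private return per contributed unit (0.7333) is below 1, so free-riding is indeed the best response regardless of what the others do.

10.40 dollars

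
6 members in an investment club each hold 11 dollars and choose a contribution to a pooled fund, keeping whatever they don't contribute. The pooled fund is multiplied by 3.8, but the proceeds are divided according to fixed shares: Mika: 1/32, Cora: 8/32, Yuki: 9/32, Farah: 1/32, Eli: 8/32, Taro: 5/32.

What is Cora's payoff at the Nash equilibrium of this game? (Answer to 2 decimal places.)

21.45 dollars

Player j's private return per contributed unit is 3.8 × (j's share). Contributing is weakly dominant for j when that share is at least 1/3.8 = 0.2632, and contributing 0 is dominant otherwise.
The only share above 0.2632 is Yuki's 9/32, contributing 11; the remaining 5 contribute 0. Total contributed: 11.
Cora keeps 11 and receives 3.8 × 11 × 8/32 = 10.45 from the pooled fund, for a payoff of 21.45.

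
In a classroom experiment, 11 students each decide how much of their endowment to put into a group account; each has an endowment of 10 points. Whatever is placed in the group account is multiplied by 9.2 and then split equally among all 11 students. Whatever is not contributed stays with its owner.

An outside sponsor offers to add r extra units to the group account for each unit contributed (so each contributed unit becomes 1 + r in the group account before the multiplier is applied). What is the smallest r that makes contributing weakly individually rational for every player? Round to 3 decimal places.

With matching at rate r, one contributed unit becomes (1 + r) in the group account and returns 9.2 × (1 + r) / 11 to the contributor.
Setting this equal to 1: 1 + r = 11/9.2 = 1.1957.
So the minimum matching rate is r = 1.1957 − 1 = 0.196.

0.196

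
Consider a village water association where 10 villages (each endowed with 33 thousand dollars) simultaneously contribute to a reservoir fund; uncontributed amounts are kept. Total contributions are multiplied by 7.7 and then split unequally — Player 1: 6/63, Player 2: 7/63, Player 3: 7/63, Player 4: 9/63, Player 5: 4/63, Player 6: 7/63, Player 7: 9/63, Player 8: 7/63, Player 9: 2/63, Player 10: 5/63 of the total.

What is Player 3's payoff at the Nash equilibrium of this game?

For player j, contributing a unit is worthwhile iff 7.7 × (j's share) ≥ 1, i.e. iff j's share is at least 0.1299.
Player 4 and Player 7 are above the threshold, contributing 33 each; the remaining 8 contribute 0. Total contributed: 66.
Player 3 keeps 33 and receives 7.7 × 66 × 7/63 = 56.47 from the reservoir fund, for a payoff of 89.47.

89.47 thousand dollars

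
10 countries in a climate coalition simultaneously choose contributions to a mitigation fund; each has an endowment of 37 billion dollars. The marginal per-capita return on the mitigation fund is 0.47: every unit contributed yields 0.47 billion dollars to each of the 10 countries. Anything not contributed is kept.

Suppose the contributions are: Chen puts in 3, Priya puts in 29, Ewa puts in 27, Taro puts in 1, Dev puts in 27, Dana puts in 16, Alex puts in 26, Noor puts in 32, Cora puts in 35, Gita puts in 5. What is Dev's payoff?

104.47 billion dollars

Total contributed: 3 + 29 + 27 + 1 + 27 + 16 + 26 + 32 + 35 + 5 = 201.
Each receives 0.47 × 201 = 94.47 from the mitigation fund.
Dev keeps 37 − 27 = 10, so Dev's payoff is 10 + 94.47 = 104.47.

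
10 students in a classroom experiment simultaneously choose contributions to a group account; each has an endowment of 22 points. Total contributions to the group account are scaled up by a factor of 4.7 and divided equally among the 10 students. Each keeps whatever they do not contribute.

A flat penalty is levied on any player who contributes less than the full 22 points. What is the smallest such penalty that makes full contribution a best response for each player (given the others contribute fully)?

11.66 points

Given the others contribute fully, the best deviation is to contribute 0 (any partial contribution still incurs the fine and gives up units whose private return 0.4700 is below 1).
Deviating from 22 to 0 saves 22 points but forfeits the deviator's share of the drop in the group account: 4.7/10 × 22 = 10.34.
So the deviation gain is 22 − 10.34 = 11.66, and the fine must be at least 11.66 points to wipe it out.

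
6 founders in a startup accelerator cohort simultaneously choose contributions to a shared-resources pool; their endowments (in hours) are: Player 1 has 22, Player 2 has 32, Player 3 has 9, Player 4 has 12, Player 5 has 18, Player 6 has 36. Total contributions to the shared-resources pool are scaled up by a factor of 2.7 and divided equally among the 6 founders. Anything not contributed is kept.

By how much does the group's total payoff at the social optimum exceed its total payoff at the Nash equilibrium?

219.30 hours

The private return per contributed unit is 2.7/6 = 0.4500 < 1 for every player regardless of endowment, so the Nash equilibrium is zero contribution and the group total is Σ E_j = 22 + 32 + 9 + 12 + 18 + 36 = 129.
Each contributed unit returns 2.700 to the group, so the social optimum is full contribution by everyone: group total = 2.700 × 129 = 348.30.
Efficiency loss = (2.700 − 1) × 129 = 219.30.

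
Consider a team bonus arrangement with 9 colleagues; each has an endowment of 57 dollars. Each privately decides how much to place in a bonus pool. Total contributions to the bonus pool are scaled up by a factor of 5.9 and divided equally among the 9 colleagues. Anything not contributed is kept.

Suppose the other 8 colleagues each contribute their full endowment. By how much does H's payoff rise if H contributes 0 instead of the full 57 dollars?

Switching from a contribution of 57 to 0 lets H keep an extra 57 dollars, but lowers the bonus pool by 57, which costs H their own share of that drop: 5.9/9 × 57 = 37.37.
Net gain = 57 − 37.37 = 19.63. The private return per contributed unit (0.6556) is below 1, so free-riding is indeed the best response regardless of what the others do.

19.63 dollars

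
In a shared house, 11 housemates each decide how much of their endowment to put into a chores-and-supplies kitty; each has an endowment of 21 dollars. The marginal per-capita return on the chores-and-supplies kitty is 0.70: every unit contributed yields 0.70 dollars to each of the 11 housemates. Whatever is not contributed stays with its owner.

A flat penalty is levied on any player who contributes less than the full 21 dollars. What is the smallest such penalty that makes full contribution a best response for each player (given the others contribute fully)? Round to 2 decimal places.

6.30 dollars

Given the others contribute fully, the best deviation is to contribute 0 (any partial contribution still incurs the fine and gives up units whose private return 0.70 is below 1).
Deviating from 21 to 0 saves 21 dollars but forfeits the deviator's share of the drop in the chores-and-supplies kitty: 0.70 × 21 = 14.70.
So the deviation gain is 21 − 14.70 = 6.30, and the fine must be at least 6.30 dollars to wipe it out.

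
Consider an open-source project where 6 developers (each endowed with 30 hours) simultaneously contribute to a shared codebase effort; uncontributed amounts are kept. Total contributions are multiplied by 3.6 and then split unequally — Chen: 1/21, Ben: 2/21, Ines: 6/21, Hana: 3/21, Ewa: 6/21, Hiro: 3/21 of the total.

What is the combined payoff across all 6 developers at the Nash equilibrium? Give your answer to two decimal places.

336.00 hours

Player j's private return per contributed unit is 3.6 × (j's share). Contributing is weakly dominant for j when that share is at least 1/3.6 = 0.2778, and contributing 0 is dominant otherwise.
Ines and Ewa are above the threshold, contributing 30 each; the remaining 4 contribute 0. Total contributed: 60.
The shared codebase effort pays out 3.6 × 60 = 216.00 in total (split across the unequal shares, but the aggregate is all that matters for the group sum).
The 4 free-riders keep 30 each, adding 120. Group total = 120 + 216.00 = 336.00.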